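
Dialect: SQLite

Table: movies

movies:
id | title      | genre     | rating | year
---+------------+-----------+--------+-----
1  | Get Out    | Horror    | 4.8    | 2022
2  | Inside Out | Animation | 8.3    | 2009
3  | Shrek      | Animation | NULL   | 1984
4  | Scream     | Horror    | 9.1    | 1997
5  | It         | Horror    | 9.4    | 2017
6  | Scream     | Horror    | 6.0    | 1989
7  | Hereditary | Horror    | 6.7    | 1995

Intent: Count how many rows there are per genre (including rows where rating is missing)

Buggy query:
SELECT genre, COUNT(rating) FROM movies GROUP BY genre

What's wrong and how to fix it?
Bug: COUNT(column) counts non-NULL values only; rows with NULL rating aren't counted

Fix: Use COUNT(*) to count all rows regardless of NULL

Corrected query:
SELECT genre, COUNT(*) FROM movies GROUP BY genre

Result:
genre     | COUNT(*)
----------+---------
Animation | 2       
Horror    | 5       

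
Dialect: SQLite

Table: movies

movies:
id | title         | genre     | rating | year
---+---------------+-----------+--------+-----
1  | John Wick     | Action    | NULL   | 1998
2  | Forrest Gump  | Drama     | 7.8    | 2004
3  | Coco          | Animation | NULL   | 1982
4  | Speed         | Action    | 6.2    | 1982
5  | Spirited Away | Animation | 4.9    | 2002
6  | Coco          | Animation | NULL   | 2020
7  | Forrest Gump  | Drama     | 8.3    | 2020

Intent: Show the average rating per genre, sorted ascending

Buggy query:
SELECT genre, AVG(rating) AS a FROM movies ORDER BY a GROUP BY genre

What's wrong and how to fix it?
Bug: ORDER BY appears before GROUP BY; SQL clause order requires GROUP BY first

Fix: Move ORDER BY to the end, after GROUP BY

Corrected query:
SELECT genre, AVG(rating) AS a FROM movies GROUP BY genre ORDER BY a

Result:
genre     | a   
----------+-----
Animation | 4.9 
Action    | 6.2 
Drama     | 8.05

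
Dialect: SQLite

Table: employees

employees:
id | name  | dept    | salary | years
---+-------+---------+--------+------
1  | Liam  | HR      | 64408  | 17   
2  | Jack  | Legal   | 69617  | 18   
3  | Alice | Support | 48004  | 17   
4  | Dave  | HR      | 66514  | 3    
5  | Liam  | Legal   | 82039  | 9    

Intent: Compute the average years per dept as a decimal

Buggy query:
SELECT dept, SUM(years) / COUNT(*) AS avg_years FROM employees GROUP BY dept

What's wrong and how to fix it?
Bug: Both operands are integers, so '/' performs integer division and truncates

Fix: Cast one side to REAL so the division keeps the fractional part

Corrected query:
SELECT dept, SUM(years) * 1.0 / COUNT(*) AS avg_years FROM employees GROUP BY dept

Result:
dept    | avg_years
--------+----------
HR      | 10       
Legal   | 13.5     
Support | 17       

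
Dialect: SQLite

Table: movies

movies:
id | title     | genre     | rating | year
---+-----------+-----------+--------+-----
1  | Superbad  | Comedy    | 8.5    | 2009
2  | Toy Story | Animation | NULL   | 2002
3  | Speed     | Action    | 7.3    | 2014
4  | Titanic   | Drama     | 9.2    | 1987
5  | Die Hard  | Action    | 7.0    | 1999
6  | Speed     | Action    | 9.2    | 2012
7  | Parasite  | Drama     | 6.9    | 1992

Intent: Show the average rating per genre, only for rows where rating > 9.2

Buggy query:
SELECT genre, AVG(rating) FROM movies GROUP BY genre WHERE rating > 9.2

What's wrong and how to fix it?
Bug: WHERE cannot follow GROUP BY

Fix: Move the WHERE clause before GROUP BY

Corrected query:
SELECT genre, AVG(rating) FROM movies WHERE rating > 9.2 GROUP BY genre

Result:
(no rows)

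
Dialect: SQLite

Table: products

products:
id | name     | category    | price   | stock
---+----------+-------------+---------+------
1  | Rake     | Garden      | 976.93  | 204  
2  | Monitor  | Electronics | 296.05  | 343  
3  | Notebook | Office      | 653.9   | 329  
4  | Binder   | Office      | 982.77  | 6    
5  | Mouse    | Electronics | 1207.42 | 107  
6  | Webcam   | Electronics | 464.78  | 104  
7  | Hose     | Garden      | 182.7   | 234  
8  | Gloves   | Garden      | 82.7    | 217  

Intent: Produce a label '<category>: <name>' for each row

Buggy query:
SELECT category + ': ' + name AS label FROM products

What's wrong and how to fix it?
Bug: SQLite uses || for string concatenation; + coerces text to numbers (yielding 0)

Fix: Replace + with || to concatenate text

Corrected query:
SELECT category || ': ' || name AS label FROM products

Result:
label               
--------------------
Garden: Rake        
Electronics: Monitor
Office: Notebook    
Office: Binder      
Electronics: Mouse  
Electronics: Webcam 
Garden: Hose        
Garden: Gloves      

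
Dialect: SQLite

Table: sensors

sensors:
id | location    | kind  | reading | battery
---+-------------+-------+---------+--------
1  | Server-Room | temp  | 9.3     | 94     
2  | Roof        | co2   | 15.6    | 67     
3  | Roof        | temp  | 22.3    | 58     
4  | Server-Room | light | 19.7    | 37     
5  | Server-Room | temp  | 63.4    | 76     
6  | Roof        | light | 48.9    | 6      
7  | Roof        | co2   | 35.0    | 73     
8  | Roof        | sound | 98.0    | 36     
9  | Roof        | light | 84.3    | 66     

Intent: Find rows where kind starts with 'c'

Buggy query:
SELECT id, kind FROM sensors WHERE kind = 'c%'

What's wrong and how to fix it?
Bug: '=' compares the literal string including the % character; pattern matching needs LIKE

Fix: Use LIKE for wildcard pattern matching

Corrected query:
SELECT id, kind FROM sensors WHERE kind LIKE 'c%'

Result:
id | kind
---+-----
2  | co2 
7  | co2 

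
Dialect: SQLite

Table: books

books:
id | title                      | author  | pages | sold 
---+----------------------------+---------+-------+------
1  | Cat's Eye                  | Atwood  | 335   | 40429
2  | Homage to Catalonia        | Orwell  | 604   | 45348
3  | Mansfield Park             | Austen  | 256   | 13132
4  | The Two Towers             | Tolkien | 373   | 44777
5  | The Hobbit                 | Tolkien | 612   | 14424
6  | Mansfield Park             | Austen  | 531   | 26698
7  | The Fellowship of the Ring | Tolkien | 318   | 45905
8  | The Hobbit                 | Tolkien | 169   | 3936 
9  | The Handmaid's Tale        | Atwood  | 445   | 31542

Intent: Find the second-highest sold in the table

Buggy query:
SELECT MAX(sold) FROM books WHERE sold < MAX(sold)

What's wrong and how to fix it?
Bug: The inner MAX is an aggregate inside WHERE, which is not allowed

Fix: Put the inner MAX in a scalar subquery

Corrected query:
SELECT MAX(sold) FROM books WHERE sold < (SELECT MAX(sold) FROM books)

Result:
MAX(sold)
---------
45348    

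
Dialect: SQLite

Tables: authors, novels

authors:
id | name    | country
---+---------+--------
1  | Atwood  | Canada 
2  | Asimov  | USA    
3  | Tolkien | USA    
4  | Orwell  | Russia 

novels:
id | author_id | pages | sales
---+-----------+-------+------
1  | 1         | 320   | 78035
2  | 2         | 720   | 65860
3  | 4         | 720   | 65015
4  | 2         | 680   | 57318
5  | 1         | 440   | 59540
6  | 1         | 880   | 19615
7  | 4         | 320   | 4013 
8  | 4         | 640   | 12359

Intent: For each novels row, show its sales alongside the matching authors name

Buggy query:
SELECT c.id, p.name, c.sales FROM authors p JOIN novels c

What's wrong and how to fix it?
Bug: JOIN with no ON clause produces a cartesian product; every novels row pairs with every authors row

Fix: Specify the join condition linking the foreign key to the parent id

Corrected query:
SELECT c.id, p.name, c.sales FROM authors p JOIN novels c ON c.author_id = p.id

Result:
id | name   | sales
---+--------+------
1  | Atwood | 78035
2  | Asimov | 65860
3  | Orwell | 65015
4  | Asimov | 57318
5  | Atwood | 59540
6  | Atwood | 19615
7  | Orwell | 4013 
8  | Orwell | 12359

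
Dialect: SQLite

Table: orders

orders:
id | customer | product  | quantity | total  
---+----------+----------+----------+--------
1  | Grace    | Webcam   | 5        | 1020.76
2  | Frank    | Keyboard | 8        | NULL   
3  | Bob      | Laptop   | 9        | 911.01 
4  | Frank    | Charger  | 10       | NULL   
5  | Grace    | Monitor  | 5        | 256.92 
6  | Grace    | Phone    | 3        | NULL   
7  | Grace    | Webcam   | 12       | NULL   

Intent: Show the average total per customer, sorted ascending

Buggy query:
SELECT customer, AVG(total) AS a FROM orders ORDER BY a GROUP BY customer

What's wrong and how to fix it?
Bug: GROUP BY must precede ORDER BY

Fix: Reorder: SELECT … FROM … GROUP BY … ORDER BY …

Corrected query:
SELECT customer, AVG(total) AS a FROM orders GROUP BY customer ORDER BY a

Result:
customer | a     
---------+-------
Frank    | NULL  
Grace    | 638.84
Bob      | 911.01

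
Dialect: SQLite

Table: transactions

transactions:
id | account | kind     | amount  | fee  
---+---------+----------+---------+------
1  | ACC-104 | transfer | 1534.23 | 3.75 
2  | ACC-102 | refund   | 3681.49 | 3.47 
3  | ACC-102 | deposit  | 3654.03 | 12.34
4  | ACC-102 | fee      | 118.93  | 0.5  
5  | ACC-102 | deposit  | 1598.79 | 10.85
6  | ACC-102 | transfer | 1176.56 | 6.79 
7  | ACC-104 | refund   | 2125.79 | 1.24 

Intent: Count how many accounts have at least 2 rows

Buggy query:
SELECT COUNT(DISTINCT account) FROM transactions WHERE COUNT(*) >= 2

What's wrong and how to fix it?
Bug: COUNT(*) cannot appear in WHERE; the per-group count doesn't exist yet

Fix: Use a subquery that GROUPs and filters with HAVING, then count its rows

Corrected query:
SELECT COUNT(*) FROM (SELECT account FROM transactions GROUP BY account HAVING COUNT(*) >= 2)

Result:
COUNT(*)
--------
2       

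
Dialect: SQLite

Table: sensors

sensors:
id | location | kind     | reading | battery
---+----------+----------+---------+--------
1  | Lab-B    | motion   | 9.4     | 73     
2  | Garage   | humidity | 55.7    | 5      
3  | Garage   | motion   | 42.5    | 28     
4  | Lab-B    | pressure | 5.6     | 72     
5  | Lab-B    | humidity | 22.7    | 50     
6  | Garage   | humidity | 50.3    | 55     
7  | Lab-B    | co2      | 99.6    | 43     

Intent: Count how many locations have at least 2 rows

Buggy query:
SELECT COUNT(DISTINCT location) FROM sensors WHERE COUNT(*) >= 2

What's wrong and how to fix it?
Bug: WHERE filters individual rows, not groups, so a group-level COUNT is invalid there

Fix: Use a subquery that GROUPs and filters with HAVING, then count its rows

Corrected query:
SELECT COUNT(*) FROM (SELECT location FROM sensors GROUP BY location HAVING COUNT(*) >= 2)

Result:
COUNT(*)
--------
2       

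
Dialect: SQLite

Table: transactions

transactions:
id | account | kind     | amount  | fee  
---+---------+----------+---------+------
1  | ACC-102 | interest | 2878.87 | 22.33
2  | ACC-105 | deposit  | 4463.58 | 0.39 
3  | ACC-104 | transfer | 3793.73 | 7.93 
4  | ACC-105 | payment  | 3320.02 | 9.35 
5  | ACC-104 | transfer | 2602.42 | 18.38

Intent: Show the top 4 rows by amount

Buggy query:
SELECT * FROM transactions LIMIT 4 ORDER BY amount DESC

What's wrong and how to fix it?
Bug: LIMIT must come after ORDER BY

Fix: Swap the clauses: ORDER BY first, then LIMIT

Corrected query:
SELECT * FROM transactions ORDER BY amount DESC LIMIT 4

Result:
id | account | kind     | amount  | fee  
---+---------+----------+---------+------
2  | ACC-105 | deposit  | 4463.58 | 0.39 
3  | ACC-104 | transfer | 3793.73 | 7.93 
4  | ACC-105 | payment  | 3320.02 | 9.35 
1  | ACC-102 | interest | 2878.87 | 22.33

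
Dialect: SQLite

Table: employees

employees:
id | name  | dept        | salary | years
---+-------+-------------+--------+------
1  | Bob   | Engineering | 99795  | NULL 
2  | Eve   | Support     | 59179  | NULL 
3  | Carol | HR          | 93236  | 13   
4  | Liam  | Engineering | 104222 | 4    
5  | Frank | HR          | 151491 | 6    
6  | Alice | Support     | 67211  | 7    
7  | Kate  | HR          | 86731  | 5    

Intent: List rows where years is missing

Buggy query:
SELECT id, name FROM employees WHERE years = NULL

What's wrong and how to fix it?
Bug: Comparing to NULL with '=' never matches; NULL = NULL is unknown, not true

Fix: Use IS NULL to test for NULL

Corrected query:
SELECT id, name FROM employees WHERE years IS NULL

Result:
id | name
---+-----
1  | Bob 
2  | Eve 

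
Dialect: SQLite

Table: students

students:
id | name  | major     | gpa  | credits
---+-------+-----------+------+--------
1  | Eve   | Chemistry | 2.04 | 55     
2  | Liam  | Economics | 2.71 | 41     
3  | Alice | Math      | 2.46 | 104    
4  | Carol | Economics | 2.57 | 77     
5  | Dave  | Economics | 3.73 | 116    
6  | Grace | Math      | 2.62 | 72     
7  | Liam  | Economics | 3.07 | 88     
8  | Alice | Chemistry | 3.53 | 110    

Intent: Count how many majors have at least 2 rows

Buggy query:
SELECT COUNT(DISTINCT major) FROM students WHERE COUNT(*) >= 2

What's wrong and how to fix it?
Bug: WHERE filters individual rows, not groups, so a group-level COUNT is invalid there

Fix: Use a subquery that GROUPs and filters with HAVING, then count its rows

Corrected query:
SELECT COUNT(*) FROM (SELECT major FROM students GROUP BY major HAVING COUNT(*) >= 2)

Result:
COUNT(*)
--------
3       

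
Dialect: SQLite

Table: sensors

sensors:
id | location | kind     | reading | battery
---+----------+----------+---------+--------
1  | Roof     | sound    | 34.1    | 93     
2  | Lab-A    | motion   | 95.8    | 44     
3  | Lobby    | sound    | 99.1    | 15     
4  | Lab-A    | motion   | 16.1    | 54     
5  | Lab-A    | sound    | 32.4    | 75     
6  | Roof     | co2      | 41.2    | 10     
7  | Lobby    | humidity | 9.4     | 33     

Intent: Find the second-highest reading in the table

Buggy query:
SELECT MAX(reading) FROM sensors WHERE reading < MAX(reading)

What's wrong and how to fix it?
Bug: The inner MAX is an aggregate inside WHERE, which is not allowed

Fix: Put the inner MAX in a scalar subquery

Corrected query:
SELECT MAX(reading) FROM sensors WHERE reading < (SELECT MAX(reading) FROM sensors)

Result:
MAX(reading)
------------
95.8        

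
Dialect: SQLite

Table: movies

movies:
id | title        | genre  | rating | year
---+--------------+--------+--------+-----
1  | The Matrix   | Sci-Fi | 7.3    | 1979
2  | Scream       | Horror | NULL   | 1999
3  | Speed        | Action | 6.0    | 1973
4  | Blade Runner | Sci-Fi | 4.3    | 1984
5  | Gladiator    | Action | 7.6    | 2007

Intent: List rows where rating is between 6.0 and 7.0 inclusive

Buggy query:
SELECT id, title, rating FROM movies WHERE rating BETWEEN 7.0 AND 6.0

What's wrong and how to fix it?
Bug: The bounds are reversed; BETWEEN a AND b requires a <= b to match anything

Fix: Write BETWEEN 6.0 AND 7.0

Corrected query:
SELECT id, title, rating FROM movies WHERE rating BETWEEN 6.0 AND 7.0

Result:
id | title | rating
---+-------+-------
3  | Speed | 6     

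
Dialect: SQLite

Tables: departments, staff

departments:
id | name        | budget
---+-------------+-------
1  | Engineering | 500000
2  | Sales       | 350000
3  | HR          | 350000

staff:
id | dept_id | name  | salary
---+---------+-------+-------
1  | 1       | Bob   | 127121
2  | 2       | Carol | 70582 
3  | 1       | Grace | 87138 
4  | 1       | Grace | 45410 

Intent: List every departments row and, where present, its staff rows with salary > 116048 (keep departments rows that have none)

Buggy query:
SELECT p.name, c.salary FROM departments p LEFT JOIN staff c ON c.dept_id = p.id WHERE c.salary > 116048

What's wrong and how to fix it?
Bug: A WHERE condition on the right-hand table after LEFT JOIN drops unmatched parents

Fix: Move the right-table condition into the ON clause so unmatched parents are kept

Corrected query:
SELECT p.name, c.salary FROM departments p LEFT JOIN staff c ON c.dept_id = p.id AND c.salary > 116048

Result:
name        | salary
------------+-------
Engineering | 127121
Sales       | NULL  
HR          | NULL  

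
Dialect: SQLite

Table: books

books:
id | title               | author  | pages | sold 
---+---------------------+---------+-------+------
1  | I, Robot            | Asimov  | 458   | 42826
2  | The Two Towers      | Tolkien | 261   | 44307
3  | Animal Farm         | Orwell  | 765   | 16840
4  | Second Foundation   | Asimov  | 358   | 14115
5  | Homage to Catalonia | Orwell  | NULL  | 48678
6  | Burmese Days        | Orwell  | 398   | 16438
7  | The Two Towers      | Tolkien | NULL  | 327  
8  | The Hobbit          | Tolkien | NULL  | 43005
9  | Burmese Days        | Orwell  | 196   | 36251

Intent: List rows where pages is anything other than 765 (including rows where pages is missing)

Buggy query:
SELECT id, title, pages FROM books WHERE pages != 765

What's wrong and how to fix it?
Bug: Inequality against NULL is unknown, not true; rows with NULL are dropped

Fix: Handle NULL separately with IS NULL alongside the inequality

Corrected query:
SELECT id, title, pages FROM books WHERE pages != 765 OR pages IS NULL

Result:
id | title               | pages
---+---------------------+------
1  | I, Robot            | 458  
2  | The Two Towers      | 261  
4  | Second Foundation   | 358  
5  | Homage to Catalonia | NULL 
6  | Burmese Days        | 398  
7  | The Two Towers      | NULL 
8  | The Hobbit          | NULL 
9  | Burmese Days        | 196  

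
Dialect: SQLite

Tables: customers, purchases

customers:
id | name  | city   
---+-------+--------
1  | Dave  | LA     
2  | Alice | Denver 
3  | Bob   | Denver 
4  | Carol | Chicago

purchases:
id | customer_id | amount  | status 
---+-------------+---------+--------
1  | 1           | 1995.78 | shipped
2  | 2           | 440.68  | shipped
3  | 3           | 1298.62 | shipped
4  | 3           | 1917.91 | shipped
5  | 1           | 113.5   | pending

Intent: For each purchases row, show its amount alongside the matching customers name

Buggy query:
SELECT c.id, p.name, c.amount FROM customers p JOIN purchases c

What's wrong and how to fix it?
Bug: JOIN with no ON clause produces a cartesian product; every purchases row pairs with every customers row

Fix: Add ON c.customer_id = p.id to the JOIN

Corrected query:
SELECT c.id, p.name, c.amount FROM customers p JOIN purchases c ON c.customer_id = p.id

Result:
id | name  | amount 
---+-------+--------
1  | Dave  | 1995.78
2  | Alice | 440.68 
3  | Bob   | 1298.62
4  | Bob   | 1917.91
5  | Dave  | 113.5  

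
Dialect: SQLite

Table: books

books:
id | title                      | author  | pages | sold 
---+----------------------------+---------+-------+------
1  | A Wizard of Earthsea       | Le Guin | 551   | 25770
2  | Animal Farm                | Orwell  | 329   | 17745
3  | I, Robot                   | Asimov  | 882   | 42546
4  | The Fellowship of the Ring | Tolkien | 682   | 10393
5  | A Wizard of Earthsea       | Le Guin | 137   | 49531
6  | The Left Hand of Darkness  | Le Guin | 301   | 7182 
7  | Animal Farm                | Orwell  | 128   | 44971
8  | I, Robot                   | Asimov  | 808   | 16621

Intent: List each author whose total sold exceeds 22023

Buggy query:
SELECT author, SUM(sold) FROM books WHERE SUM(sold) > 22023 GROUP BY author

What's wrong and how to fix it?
Bug: Aggregate functions cannot appear in a WHERE clause

Fix: Move the aggregate condition to a HAVING clause

Corrected query:
SELECT author, SUM(sold) FROM books GROUP BY author HAVING SUM(sold) > 22023

Result:
author  | SUM(sold)
--------+----------
Asimov  | 59167    
Le Guin | 82483    
Orwell  | 62716    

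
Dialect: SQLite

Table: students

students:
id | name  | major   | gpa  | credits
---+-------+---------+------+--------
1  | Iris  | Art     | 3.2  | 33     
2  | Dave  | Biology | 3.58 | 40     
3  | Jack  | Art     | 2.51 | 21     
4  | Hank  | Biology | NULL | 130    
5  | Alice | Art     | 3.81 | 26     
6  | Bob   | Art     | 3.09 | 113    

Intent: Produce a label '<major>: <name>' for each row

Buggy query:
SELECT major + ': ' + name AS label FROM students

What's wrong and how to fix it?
Bug: SQLite uses || for string concatenation; + coerces text to numbers (yielding 0)

Fix: Use the || operator for string concatenation

Corrected query:
SELECT major || ': ' || name AS label FROM students

Result:
label        
-------------
Art: Iris    
Biology: Dave
Art: Jack    
Biology: Hank
Art: Alice   
Art: Bob     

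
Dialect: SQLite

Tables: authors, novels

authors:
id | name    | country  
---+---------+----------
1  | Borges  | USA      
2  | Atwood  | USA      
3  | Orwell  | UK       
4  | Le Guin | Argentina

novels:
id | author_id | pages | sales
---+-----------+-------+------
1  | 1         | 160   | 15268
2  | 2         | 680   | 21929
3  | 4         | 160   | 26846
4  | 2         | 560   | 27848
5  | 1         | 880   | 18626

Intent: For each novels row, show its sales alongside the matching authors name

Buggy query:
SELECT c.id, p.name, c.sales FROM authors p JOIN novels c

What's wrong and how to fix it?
Bug: JOIN with no ON clause produces a cartesian product; every novels row pairs with every authors row

Fix: Specify the join condition linking the foreign key to the parent id

Corrected query:
SELECT c.id, p.name, c.sales FROM authors p JOIN novels c ON c.author_id = p.id

Result:
id | name    | sales
---+---------+------
1  | Borges  | 15268
2  | Atwood  | 21929
3  | Le Guin | 26846
4  | Atwood  | 27848
5  | Borges  | 18626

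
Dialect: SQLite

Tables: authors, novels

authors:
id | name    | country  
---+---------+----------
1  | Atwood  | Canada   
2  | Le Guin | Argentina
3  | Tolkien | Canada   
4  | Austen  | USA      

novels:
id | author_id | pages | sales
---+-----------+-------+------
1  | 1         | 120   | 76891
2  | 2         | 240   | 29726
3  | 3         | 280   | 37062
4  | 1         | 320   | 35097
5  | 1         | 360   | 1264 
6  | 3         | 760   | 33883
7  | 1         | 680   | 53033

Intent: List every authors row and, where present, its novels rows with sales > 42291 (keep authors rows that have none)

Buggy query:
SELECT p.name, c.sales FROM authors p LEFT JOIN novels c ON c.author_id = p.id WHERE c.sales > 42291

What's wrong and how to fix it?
Bug: A WHERE condition on the right-hand table after LEFT JOIN drops unmatched parents

Fix: Put 'c.sales > 42291' in the JOIN's ON clause instead of WHERE

Corrected query:
SELECT p.name, c.sales FROM authors p LEFT JOIN novels c ON c.author_id = p.id AND c.sales > 42291

Result:
name    | sales
--------+------
Atwood  | 53033
Atwood  | 76891
Le Guin | NULL 
Tolkien | NULL 
Austen  | NULL 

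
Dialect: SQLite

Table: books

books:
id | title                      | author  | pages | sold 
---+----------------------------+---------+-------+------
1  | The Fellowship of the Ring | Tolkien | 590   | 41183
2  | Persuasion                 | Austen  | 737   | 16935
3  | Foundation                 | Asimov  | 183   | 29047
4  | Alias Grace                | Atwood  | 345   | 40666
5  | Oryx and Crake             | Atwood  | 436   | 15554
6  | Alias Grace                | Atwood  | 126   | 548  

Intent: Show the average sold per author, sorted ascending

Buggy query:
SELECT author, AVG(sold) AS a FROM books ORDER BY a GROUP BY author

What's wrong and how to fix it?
Bug: GROUP BY must precede ORDER BY

Fix: Reorder: SELECT … FROM … GROUP BY … ORDER BY …

Corrected query:
SELECT author, AVG(sold) AS a FROM books GROUP BY author ORDER BY a

Result:
author  | a           
--------+-------------
Austen  | 16935       
Atwood  | 18922.666667
Asimov  | 29047       
Tolkien | 41183       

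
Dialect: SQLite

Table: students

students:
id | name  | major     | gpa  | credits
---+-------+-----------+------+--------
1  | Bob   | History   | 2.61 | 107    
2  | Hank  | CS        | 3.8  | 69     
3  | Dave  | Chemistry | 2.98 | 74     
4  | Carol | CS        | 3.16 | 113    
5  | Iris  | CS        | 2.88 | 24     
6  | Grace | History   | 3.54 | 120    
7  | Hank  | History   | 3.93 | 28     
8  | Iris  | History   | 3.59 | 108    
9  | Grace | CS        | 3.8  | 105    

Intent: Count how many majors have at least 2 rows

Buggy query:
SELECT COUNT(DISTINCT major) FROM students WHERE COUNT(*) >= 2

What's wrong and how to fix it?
Bug: WHERE filters individual rows, not groups, so a group-level COUNT is invalid there

Fix: Use a subquery that GROUPs and filters with HAVING, then count its rows

Corrected query:
SELECT COUNT(*) FROM (SELECT major FROM students GROUP BY major HAVING COUNT(*) >= 2)

Result:
COUNT(*)
--------
2       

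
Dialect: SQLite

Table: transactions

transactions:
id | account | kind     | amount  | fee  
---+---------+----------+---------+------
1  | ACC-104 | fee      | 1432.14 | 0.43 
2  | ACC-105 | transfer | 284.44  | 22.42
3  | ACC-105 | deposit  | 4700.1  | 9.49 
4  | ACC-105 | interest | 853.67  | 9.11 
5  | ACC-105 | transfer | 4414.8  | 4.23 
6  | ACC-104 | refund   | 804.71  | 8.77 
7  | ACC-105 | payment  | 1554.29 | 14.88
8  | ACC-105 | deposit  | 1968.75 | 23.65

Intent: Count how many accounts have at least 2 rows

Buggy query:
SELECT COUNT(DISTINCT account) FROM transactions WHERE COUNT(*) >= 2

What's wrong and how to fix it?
Bug: COUNT(*) cannot appear in WHERE; the per-group count doesn't exist yet

Fix: Group first with HAVING COUNT(*) >= 2, then COUNT the resulting groups

Corrected query:
SELECT COUNT(*) FROM (SELECT account FROM transactions GROUP BY account HAVING COUNT(*) >= 2)

Result:
COUNT(*)
--------
2       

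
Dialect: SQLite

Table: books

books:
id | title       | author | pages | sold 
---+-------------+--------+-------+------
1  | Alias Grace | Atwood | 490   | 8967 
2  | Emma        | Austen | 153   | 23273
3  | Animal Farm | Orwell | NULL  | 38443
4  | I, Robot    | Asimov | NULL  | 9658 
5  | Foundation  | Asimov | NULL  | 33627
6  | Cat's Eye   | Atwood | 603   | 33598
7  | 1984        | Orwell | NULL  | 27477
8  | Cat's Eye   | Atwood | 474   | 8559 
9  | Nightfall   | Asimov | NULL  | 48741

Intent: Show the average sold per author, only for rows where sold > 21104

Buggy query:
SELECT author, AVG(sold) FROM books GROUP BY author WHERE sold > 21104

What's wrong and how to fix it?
Bug: WHERE cannot follow GROUP BY

Fix: Move the WHERE clause before GROUP BY

Corrected query:
SELECT author, AVG(sold) FROM books WHERE sold > 21104 GROUP BY author

Result:
author | AVG(sold)
-------+----------
Asimov | 41184    
Atwood | 33598    
Austen | 23273    
Orwell | 32960    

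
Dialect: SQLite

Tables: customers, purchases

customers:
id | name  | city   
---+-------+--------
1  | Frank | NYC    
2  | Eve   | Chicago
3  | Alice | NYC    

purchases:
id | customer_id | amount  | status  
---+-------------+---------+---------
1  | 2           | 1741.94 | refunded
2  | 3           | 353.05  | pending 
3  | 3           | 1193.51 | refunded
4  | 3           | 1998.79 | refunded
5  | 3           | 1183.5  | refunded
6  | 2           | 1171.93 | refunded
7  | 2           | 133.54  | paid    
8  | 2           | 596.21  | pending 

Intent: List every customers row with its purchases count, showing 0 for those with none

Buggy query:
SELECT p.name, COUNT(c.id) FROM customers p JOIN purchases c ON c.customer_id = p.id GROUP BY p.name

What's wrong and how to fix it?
Bug: INNER JOIN drops customers rows that have no matching purchases rows

Fix: Switch to LEFT JOIN to retain unmatched parent rows

Corrected query:
SELECT p.name, COUNT(c.id) FROM customers p LEFT JOIN purchases c ON c.customer_id = p.id GROUP BY p.name

Result:
name  | COUNT(c.id)
------+------------
Alice | 4          
Eve   | 4          
Frank | 0          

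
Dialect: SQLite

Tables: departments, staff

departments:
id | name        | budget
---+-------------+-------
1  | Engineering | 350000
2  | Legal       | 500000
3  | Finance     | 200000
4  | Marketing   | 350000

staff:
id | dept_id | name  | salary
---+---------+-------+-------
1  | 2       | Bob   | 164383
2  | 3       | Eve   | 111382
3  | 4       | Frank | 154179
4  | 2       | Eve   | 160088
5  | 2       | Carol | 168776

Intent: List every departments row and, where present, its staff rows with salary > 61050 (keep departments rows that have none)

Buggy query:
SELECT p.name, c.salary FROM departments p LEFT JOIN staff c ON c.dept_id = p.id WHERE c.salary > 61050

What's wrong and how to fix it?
Bug: A WHERE condition on the right-hand table after LEFT JOIN drops unmatched parents

Fix: Move the right-table condition into the ON clause so unmatched parents are kept

Corrected query:
SELECT p.name, c.salary FROM departments p LEFT JOIN staff c ON c.dept_id = p.id AND c.salary > 61050

Result:
name        | salary
------------+-------
Engineering | NULL  
Legal       | 160088
Legal       | 164383
Legal       | 168776
Finance     | 111382
Marketing   | 154179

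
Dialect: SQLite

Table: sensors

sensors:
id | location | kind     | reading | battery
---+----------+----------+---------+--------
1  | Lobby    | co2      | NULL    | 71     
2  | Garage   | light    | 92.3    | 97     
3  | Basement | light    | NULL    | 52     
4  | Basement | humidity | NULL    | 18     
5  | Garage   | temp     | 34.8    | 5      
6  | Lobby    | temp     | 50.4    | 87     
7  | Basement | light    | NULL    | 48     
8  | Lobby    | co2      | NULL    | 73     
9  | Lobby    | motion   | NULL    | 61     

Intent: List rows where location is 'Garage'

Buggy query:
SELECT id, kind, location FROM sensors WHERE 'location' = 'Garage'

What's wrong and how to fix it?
Bug: Single quotes denote string literals in SQL; the column name is being compared as a constant string

Fix: Remove the quotes around the column name (or use double quotes for an identifier)

Corrected query:
SELECT id, kind, location FROM sensors WHERE location = 'Garage'

Result:
id | kind  | location
---+-------+---------
2  | light | Garage  
5  | temp  | Garage  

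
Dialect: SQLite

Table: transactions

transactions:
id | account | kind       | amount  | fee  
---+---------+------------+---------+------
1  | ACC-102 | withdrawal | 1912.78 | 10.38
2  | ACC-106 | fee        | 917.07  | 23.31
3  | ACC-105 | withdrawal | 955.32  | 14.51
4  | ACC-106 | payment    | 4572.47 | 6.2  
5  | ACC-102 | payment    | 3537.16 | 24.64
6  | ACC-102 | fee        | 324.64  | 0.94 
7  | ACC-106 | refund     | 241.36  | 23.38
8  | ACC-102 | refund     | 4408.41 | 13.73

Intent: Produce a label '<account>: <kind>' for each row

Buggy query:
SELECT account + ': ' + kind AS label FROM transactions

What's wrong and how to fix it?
Bug: '+' is numeric addition; on text columns SQLite converts them to 0 instead of concatenating

Fix: Replace + with || to concatenate text

Corrected query:
SELECT account || ': ' || kind AS label FROM transactions

Result:
label              
-------------------
ACC-102: withdrawal
ACC-106: fee       
ACC-105: withdrawal
ACC-106: payment   
ACC-102: payment   
ACC-102: fee       
ACC-106: refund    
ACC-102: refund    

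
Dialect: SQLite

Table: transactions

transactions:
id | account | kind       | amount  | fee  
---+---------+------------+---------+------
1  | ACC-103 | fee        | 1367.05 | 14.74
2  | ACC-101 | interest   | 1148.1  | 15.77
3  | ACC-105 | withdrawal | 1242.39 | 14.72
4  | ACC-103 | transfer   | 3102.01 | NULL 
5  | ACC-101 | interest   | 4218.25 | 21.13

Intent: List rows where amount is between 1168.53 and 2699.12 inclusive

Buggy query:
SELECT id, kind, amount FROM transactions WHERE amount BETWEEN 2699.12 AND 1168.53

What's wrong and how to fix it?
Bug: BETWEEN expects the lower bound first; with 2699.12 AND 1168.53 the range is empty

Fix: Swap the bounds so the smaller value comes first

Corrected query:
SELECT id, kind, amount FROM transactions WHERE amount BETWEEN 1168.53 AND 2699.12

Result:
id | kind       | amount 
---+------------+--------
1  | fee        | 1367.05
3  | withdrawal | 1242.39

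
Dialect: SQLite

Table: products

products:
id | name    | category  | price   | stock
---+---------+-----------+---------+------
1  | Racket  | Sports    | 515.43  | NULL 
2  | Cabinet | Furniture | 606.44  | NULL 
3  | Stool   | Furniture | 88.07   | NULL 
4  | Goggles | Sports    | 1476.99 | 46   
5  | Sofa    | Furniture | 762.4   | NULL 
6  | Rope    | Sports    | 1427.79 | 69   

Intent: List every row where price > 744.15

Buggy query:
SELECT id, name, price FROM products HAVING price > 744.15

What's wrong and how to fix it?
Bug: HAVING filters the output of aggregation, but this query has no GROUP BY and no aggregate functions, so SQLite rejects it (HAVING clause on a non-aggregate query); the condition here is per row

Fix: Replace HAVING with WHERE since the condition applies to individual rows

Corrected query:
SELECT id, name, price FROM products WHERE price > 744.15

Result:
id | name    | price  
---+---------+--------
4  | Goggles | 1476.99
5  | Sofa    | 762.4  
6  | Rope    | 1427.79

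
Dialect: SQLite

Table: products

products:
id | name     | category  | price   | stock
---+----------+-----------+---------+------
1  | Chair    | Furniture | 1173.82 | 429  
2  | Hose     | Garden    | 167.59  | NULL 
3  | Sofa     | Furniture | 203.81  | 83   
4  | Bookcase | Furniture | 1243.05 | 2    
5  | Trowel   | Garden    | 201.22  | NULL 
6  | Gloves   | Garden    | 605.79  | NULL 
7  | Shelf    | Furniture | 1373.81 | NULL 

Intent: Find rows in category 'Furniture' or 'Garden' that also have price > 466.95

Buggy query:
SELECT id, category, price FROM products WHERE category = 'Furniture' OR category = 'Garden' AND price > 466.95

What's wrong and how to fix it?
Bug: AND binds tighter than OR, so this parses as category = 'Furniture' OR (category = 'Garden' AND price > 466.95)

Fix: Add parentheses around the OR so the AND applies to both alternatives

Corrected query:
SELECT id, category, price FROM products WHERE (category = 'Furniture' OR category = 'Garden') AND price > 466.95

Result:
id | category  | price  
---+-----------+--------
1  | Furniture | 1173.82
4  | Furniture | 1243.05
6  | Garden    | 605.79 
7  | Furniture | 1373.81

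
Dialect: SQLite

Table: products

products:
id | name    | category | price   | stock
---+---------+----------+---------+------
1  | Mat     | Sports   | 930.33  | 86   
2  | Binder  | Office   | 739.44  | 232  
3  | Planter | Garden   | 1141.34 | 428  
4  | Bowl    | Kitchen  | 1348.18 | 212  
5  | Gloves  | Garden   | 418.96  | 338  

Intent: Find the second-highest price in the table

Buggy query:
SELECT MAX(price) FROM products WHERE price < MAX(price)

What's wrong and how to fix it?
Bug: MAX(price) on the right of the comparison is an aggregate-in-WHERE error

Fix: Compute the overall MAX in a subquery, then take MAX of rows below it

Corrected query:
SELECT MAX(price) FROM products WHERE price < (SELECT MAX(price) FROM products)

Result:
MAX(price)
----------
1141.34   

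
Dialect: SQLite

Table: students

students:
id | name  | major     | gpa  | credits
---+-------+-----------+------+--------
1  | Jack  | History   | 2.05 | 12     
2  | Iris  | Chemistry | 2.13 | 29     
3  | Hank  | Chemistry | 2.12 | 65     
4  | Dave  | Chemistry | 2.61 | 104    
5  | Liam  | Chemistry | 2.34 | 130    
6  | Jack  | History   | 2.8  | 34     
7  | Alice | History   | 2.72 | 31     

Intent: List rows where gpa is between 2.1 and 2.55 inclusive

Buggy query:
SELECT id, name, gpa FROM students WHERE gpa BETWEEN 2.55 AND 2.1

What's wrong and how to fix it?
Bug: The bounds are reversed; BETWEEN a AND b requires a <= b to match anything

Fix: Write BETWEEN 2.1 AND 2.55

Corrected query:
SELECT id, name, gpa FROM students WHERE gpa BETWEEN 2.1 AND 2.55

Result:
id | name | gpa 
---+------+-----
2  | Iris | 2.13
3  | Hank | 2.12
5  | Liam | 2.34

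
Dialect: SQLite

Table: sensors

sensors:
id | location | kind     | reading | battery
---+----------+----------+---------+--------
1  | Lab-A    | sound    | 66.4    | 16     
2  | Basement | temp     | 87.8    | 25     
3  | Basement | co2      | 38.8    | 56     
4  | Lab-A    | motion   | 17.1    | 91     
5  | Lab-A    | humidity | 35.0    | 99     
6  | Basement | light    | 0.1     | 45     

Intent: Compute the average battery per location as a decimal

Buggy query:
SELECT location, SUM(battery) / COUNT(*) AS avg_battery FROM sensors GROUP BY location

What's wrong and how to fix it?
Bug: SUM(battery) and COUNT(*) are both integers; the division truncates the fractional part

Fix: Cast one side to REAL so the division keeps the fractional part

Corrected query:
SELECT location, SUM(battery) * 1.0 / COUNT(*) AS avg_battery FROM sensors GROUP BY location

Result:
location | avg_battery
---------+------------
Basement | 42         
Lab-A    | 68.666667  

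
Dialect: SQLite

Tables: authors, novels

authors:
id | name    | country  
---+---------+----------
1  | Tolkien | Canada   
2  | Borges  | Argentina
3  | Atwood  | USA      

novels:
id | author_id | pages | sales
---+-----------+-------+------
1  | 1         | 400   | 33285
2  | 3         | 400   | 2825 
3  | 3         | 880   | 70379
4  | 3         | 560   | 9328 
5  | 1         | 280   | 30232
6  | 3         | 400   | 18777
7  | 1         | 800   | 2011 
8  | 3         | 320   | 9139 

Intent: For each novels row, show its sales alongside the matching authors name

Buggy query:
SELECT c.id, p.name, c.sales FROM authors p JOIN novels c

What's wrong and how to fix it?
Bug: Missing join condition: each novels row is matched to all authors rows instead of just its own

Fix: Specify the join condition linking the foreign key to the parent id

Corrected query:
SELECT c.id, p.name, c.sales FROM authors p JOIN novels c ON c.author_id = p.id

Result:
id | name    | sales
---+---------+------
1  | Tolkien | 33285
2  | Atwood  | 2825 
3  | Atwood  | 70379
4  | Atwood  | 9328 
5  | Tolkien | 30232
6  | Atwood  | 18777
7  | Tolkien | 2011 
8  | Atwood  | 9139 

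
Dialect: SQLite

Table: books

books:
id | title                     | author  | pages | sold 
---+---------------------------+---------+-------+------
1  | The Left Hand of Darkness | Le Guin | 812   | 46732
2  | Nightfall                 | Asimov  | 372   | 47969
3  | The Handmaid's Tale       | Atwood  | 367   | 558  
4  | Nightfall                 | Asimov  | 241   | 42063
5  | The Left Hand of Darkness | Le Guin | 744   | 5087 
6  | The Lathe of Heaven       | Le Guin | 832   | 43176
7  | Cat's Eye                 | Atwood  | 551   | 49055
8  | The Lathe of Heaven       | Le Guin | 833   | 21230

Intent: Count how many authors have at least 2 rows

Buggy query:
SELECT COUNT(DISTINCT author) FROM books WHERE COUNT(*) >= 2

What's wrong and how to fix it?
Bug: COUNT(*) cannot appear in WHERE; the per-group count doesn't exist yet

Fix: Group first with HAVING COUNT(*) >= 2, then COUNT the resulting groups

Corrected query:
SELECT COUNT(*) FROM (SELECT author FROM books GROUP BY author HAVING COUNT(*) >= 2)

Result:
COUNT(*)
--------
3       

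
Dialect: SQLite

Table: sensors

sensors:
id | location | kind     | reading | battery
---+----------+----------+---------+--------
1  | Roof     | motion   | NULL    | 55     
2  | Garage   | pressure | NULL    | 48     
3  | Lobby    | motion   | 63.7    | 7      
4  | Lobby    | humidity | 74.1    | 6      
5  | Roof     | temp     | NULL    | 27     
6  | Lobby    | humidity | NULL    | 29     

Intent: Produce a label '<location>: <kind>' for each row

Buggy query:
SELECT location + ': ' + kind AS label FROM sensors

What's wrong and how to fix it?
Bug: SQLite uses || for string concatenation; + coerces text to numbers (yielding 0)

Fix: Use the || operator for string concatenation

Corrected query:
SELECT location || ': ' || kind AS label FROM sensors

Result:
label           
----------------
Roof: motion    
Garage: pressure
Lobby: motion   
Lobby: humidity 
Roof: temp      
Lobby: humidity 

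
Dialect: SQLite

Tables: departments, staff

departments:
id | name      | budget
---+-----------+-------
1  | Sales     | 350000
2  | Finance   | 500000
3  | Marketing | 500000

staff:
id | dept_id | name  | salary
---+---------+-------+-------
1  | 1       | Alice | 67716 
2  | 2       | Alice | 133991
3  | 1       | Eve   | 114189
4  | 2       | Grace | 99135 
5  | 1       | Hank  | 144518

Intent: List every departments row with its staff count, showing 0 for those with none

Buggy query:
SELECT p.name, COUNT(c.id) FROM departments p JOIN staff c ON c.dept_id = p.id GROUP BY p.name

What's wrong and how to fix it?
Bug: An inner join excludes parents with zero children

Fix: Switch to LEFT JOIN to retain unmatched parent rows

Corrected query:
SELECT p.name, COUNT(c.id) FROM departments p LEFT JOIN staff c ON c.dept_id = p.id GROUP BY p.name

Result:
name      | COUNT(c.id)
----------+------------
Finance   | 2          
Marketing | 0          
Sales     | 3          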